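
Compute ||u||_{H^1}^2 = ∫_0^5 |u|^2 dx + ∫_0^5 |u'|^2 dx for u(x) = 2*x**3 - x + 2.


||u||_{H^1}^2 = 1373600/21

The H^1 norm (squared) on an interval (0, L) is
  ||u||_{H^1}^2 = ∫_0^L u(x)^2 dx + ∫_0^L u'(x)^2 dx.
Compute u'(x) = 6*x**2 - 1.
Then u(x)^2 = 4*x**6 - 4*x**4 + 8*x**3 + x**2 - 4*x + 4 and u'(x)^2 = 36*x**4 - 12*x**2 + 1.
Integrate each monomial from 0 to 5 using ∫_0^5 c·x^n dx = c·5^(n+1)/(n+1):
  ∫_0^5 u(x)^2 dx = ∫_0^5 (4*x^6 - 4*x^4 + 8*x^3 + x^2 - 4*x + 4) dx. Term by term:
    ∫_0^5 4*x^6 dx = 312500/7;  ∫_0^5 -4*x^4 dx = -2500;  ∫_0^5 8*x^3 dx = 1250;
    ∫_0^5 x^2 dx = 125/3;  ∫_0^5 -4*x dx = -50;  ∫_0^5 4 dx = 20.
  Sum: 312500/7 − 2500 + 1250 + 125/3 − 50 + 20 = 911495/21.
  ∫_0^5 u'(x)^2 dx = ∫_0^5 (36*x^4 - 12*x^2 + 1) dx. Term by term:
    ∫_0^5 36*x^4 dx = 22500;  ∫_0^5 -12*x^2 dx = -500;  ∫_0^5 1 dx = 5.
  Sum: 22500 − 500 + 5 = 22005.
Adding: ||u||_{H^1}^2 = 911495/21 + 22005 = 1373600/21.


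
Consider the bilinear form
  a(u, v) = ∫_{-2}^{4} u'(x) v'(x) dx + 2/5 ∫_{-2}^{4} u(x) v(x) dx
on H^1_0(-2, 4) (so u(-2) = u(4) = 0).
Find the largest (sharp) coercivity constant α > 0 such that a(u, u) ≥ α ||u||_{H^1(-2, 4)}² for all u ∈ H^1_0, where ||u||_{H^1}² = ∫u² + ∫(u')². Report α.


α = (π^2 + 72/5)/(π^2 + 36)

Coercivity of a(·,·) on H^1_0(-2, 4) means a(u, u) ≥ α ||u||_{H^1}² for every u ∈ H^1_0.
The interval has length L = 6, and Poincaré/coercivity depend only on L. Here a(u, u) = ∫(u')² + (2/5)·∫u².
Here 0 < c = 2/5 < 1. The condition a(u,u) ≥ α||u||_{H^1}² reads (1−α)∫(u')² ≥ (α−c)∫u². Any admissible α is ≤ 1 (rapidly oscillating u have ∫u²/∫(u')² → 0), and α = 1 would force 0 ≥ (1−c)∫u², impossible since c < 1; so 1−α > 0. By the sharp Poincaré inequality on H^1_0 of an interval of length L, ∫(u')² ≥ (π/L)²∫u² with equality for the first sine mode sin(π(x−x₀)/L) (x₀ the left endpoint), so the inequality holds for all u iff (1−α)(π/L)² ≥ α − c, i.e. α ≤ ((π/L)² + c)/((π/L)² + 1) = (1 + c(L/π)²)/(1 + (L/π)²). With (π/L)² = π^2/36 and c = 2/5, the largest admissible constant is α = ((π/L)² + c)/((π/L)² + 1).
Simplifying, α = (π^2 + 72/5)/(π^2 + 36).


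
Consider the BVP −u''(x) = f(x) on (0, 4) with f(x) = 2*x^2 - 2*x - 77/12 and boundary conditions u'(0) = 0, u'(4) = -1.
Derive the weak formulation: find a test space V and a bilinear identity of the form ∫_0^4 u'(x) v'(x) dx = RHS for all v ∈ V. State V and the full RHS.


V = H^1(0, 4) (v unrestricted at boundary; u is determined up to an additive constant); weak form: ∫_0^4 u'v' dx = ∫_0^4 (2*x^2 - 2*x - 77/12) v dx − v(4) for all v ∈ V.

Multiply both sides by a test function v and integrate from 0 to 4:
  ∫_0^4 −u''(x) v(x) dx = ∫_0^4 f(x) v(x) dx.
Integrate the LHS by parts once:
  ∫_0^4 −u'' v dx = −[u'(x) v(x)]_0^4 + ∫_0^4 u'(x) v'(x) dx.
Thus ∫_0^4 u'(x) v'(x) dx = ∫_0^4 f(x) v(x) dx + [u'(x) v(x)]_0^4.
Choose V so that boundary terms are either known or forced to vanish.
u has inhomogeneous Neumann u'(0) = 0, u'(4) = -1. [u' v]_0^4 = (-1)·v(4) − (0)·v(0) = − v(4). Take V = H^1(0, 4); boundary term becomes part of RHS.
Weak formulation: find u (satisfying any essential BC) such that ∫_0^4 u'(x) v'(x) dx = ∫_0^4 f v dx − v(4) for all v ∈ V (Neumann data are natural BCs: they enter the RHS as boundary terms).
Substituting f(x) = 2*x^2 - 2*x - 77/12, the right-hand side is ∫_0^4 (2*x^2 - 2*x - 77/12) v dx − v(4).
Compatibility check (pure Neumann): taking v ≡ 1 ∈ V gives 0 = ∫_0^4 f dx + (-1) − (0), i.e. ∫_0^4 f dx must equal u'(0) − u'(4) = 1. Indeed ∫_0^4 (2*x^2 - 2*x - 77/12) dx = 1, so the data are compatible. The solution is then unique only up to an additive constant (fix it e.g. by requiring ∫_0^4 u dx = 0).


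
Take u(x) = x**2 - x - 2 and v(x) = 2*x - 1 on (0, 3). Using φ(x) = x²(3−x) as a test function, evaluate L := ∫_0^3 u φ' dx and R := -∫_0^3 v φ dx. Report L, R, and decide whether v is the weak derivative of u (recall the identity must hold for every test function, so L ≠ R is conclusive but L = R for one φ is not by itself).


LHS = -351/20, RHS = -351/20. Yes, v = u' weakly.

u(x) = x**2 - x - 2, classical derivative u'(x) = 2*x - 1.
φ(x) = x²(3−x), so φ'(x) = 3*x*(2 - x).
Note φ(0) = φ(3) = 0, so the boundary term u·φ vanishes.
LHS = ∫_0^3 u(x) φ'(x) dx = ∫_0^3 (-3*x^4 + 9*x^3 - 12*x) dx. Term by term:
  ∫_0^3 -3*x^4 dx = -729/5;  ∫_0^3 9*x^3 dx = 729/4;  ∫_0^3 -12*x dx = -54.
Sum: -729/5 + 729/4 − 54 = -351/20.
So LHS = -351/20.
∫_0^3 v(x) φ(x) dx = ∫_0^3 (-2*x^4 + 7*x^3 - 3*x^2) dx. Term by term:
  ∫_0^3 -2*x^4 dx = -486/5;  ∫_0^3 7*x^3 dx = 567/4;  ∫_0^3 -3*x^2 dx = -27.
Sum: -486/5 + 567/4 − 27 = 351/20.
So RHS = -∫_0^3 v(x) φ(x) dx = -351/20.
LHS = RHS, so the identity holds for this test φ.
Moreover u is smooth here and v(x) = u'(x) = 2*x - 1 pointwise, so the identity holds for every test function. Hence v is the weak derivative of u.


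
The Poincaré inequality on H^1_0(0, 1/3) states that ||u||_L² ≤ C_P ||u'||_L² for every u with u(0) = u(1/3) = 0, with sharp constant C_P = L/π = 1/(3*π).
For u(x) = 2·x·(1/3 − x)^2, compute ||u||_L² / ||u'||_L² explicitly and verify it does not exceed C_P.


||u||_L² / ||u'||_L² = sqrt(14)/42 < C_P = 1/(3*π).

u(x) = 2·x·(1/3 − x)^2, so u'(x) = 6*x^2 - 8*x/3 + 2/9.
u(x) = 2·x·(1/3 − x)^2 vanishes at x = 0 and x = 1/3, so u ∈ H^1_0(0, 1/3). Differentiate via the product rule and integrate the resulting polynomials term by term.
  ∫_0^1/3 u² dx = ∫_0^1/3 (4*x^6 - 16*x^5/3 + 8*x^4/3 - 16*x^3/27 + 4*x^2/81) dx. Term by term:
    ∫_0^1/3 4*x^6 dx = 4/15309;  ∫_0^1/3 -16*x^5/3 dx = -8/6561;  ∫_0^1/3 8*x^4/3 dx = 8/3645;
    ∫_0^1/3 -16*x^3/27 dx = -4/2187;  ∫_0^1/3 4*x^2/81 dx = 4/6561.
  Sum: 4/15309 − 8/6561 + 8/3645 − 4/2187 + 4/6561 = 4/229635.
  ∫_0^1/3 (u')² dx = ∫_0^1/3 (36*x^4 - 32*x^3 + 88*x^2/9 - 32*x/27 + 4/81) dx. Term by term:
    ∫_0^1/3 36*x^4 dx = 4/135;  ∫_0^1/3 -32*x^3 dx = -8/81;  ∫_0^1/3 88*x^2/9 dx = 88/729;
    ∫_0^1/3 -32*x/27 dx = -16/243;  ∫_0^1/3 4/81 dx = 4/243.
  Sum: 4/135 − 8/81 + 88/729 − 16/243 + 4/243 = 8/3645.
∫_0^1/3 u² dx = 4/229635, so ||u||_L² = 2*sqrt(35)/2835.
∫_0^1/3 (u')² dx = 8/3645, so ||u'||_L² = 2*sqrt(10)/135.
Ratio ||u||_L² / ||u'||_L² = sqrt(14)/42.
Sharp Poincaré constant on H^1_0(0, 1/3) is C_P = L/π = 1/(3*π), achieved by sin(3*π·x).
A polynomial bump cannot attain the sharp Poincaré constant (only the first sine eigenfunction does), so the ratio is strictly less than C_P, consistent with ||u||_L² ≤ C_P ||u'||_L².


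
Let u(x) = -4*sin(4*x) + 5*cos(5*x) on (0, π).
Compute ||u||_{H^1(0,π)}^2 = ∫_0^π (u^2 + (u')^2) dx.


||u||_{H^1(0,π)}^2 = 8320/9 + 461*π

u'(x) = -25*sin(5*x) - 16*cos(4*x).
Expand u² and (u')² and integrate term by term on (0, π), using: for integers n ≥ 1, ∫_0^π sin²(nx) dx = ∫_0^π cos²(nx) dx = π/2; for n ≠ n', ∫_0^π sin(nx)sin(n'x) dx = ∫_0^π cos(nx)cos(n'x) dx = 0; and by product-to-sum, ∫_0^π sin(nx)cos(n'x) dx = ½∫_0^π [sin((n+n')x) + sin((n−n')x)] dx, which is 0 when n+n' is even and 2n/(n²−n'²) when n+n' is odd (it need not vanish on (0, π)).
  u² squared terms: (-4)²·∫sin(4x)² dx = 16·π/2 = 8*π;  (5)²·∫cos(5x)² dx = 25·π/2 = 25*π/2.
  u² cross terms: 2·(-4)·(5)·∫sin(4x)·cos(5x) dx = -40·(-8/9) = 320/9.
  So ∫_0^π u² dx = 8*π + 25*π/2 + 320/9 = 320/9 + 41*π/2.
  (u')² squared terms: (-25)²·∫sin(5x)² dx = 625·π/2 = 625*π/2;  (-16)²·∫cos(4x)² dx = 256·π/2 = 128*π.
  (u')² cross terms: 2·(-25)·(-16)·∫sin(5x)·cos(4x) dx = 800·(10/9) = 8000/9.
  So ∫_0^π (u')² dx = 625*π/2 + 128*π + 8000/9 = 8000/9 + 881*π/2.
||u||_{H^1}^2 = (320/9 + 41*π/2) + (8000/9 + 881*π/2) = 8320/9 + 461*π.


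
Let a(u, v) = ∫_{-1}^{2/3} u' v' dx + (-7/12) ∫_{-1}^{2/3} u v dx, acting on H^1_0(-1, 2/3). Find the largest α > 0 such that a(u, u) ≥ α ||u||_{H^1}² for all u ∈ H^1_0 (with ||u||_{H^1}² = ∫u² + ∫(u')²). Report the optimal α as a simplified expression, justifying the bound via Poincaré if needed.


α = (-175 + 108*π^2)/(12*(25 + 9*π^2))

Coercivity of a(·,·) on H^1_0(-1, 2/3) means a(u, u) ≥ α ||u||_{H^1}² for every u ∈ H^1_0.
The interval has length L = 5/3, and Poincaré/coercivity depend only on L. Here a(u, u) = ∫(u')² + (-7/12)·∫u².
Here c = -7/12 < 0 with |c| < (π/L)² = 9*π^2/25, so coercivity still holds. The condition a(u,u) ≥ α||u||_{H^1}² reads (1−α)∫(u')² ≥ (α−c)∫u². Any admissible α is ≤ 1 (rapidly oscillating u have ∫u²/∫(u')² → 0), and α = 1 would force 0 ≥ (1−c)∫u², impossible since c < 1; so 1−α > 0. By the sharp Poincaré inequality on H^1_0 of an interval of length L, ∫(u')² ≥ (π/L)²∫u² with equality for the first sine mode sin(π(x−x₀)/L) (x₀ the left endpoint), so the inequality holds for all u iff (1−α)(π/L)² ≥ α − c, i.e. α ≤ ((π/L)² + c)/((π/L)² + 1) = (1 + c(L/π)²)/(1 + (L/π)²). (Direct route, valid since c ≤ 0: Poincaré gives c∫u² ≥ c(L/π)²∫(u')², so a(u,u) ≥ (1 + c(L/π)²)∫(u')², while ||u||_{H^1}² ≤ (1 + (L/π)²)∫(u')²; dividing yields the same α.) With (π/L)² = 9*π^2/25 and c = -7/12, the largest admissible constant is α = ((π/L)² + c)/((π/L)² + 1).
Simplifying, α = (-175 + 108*π^2)/(12*(25 + 9*π^2)).


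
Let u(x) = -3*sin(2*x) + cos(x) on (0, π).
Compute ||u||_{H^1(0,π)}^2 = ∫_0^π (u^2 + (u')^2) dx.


||u||_{H^1(0,π)}^2 = -16 + 47*π/2

u'(x) = -sin(x) - 6*cos(2*x).
Expand u² and (u')² and integrate term by term on (0, π), using: for integers n ≥ 1, ∫_0^π sin²(nx) dx = ∫_0^π cos²(nx) dx = π/2; for n ≠ n', ∫_0^π sin(nx)sin(n'x) dx = ∫_0^π cos(nx)cos(n'x) dx = 0; and by product-to-sum, ∫_0^π sin(nx)cos(n'x) dx = ½∫_0^π [sin((n+n')x) + sin((n−n')x)] dx, which is 0 when n+n' is even and 2n/(n²−n'²) when n+n' is odd (it need not vanish on (0, π)).
  u² squared terms: (-3)²·∫sin(2x)² dx = 9·π/2 = 9*π/2;  (1)²·∫cos(x)² dx = 1·π/2 = π/2.
  u² cross terms: 2·(-3)·(1)·∫sin(2x)·cos(x) dx = -6·(4/3) = -8.
  So ∫_0^π u² dx = 9*π/2 + π/2 − 8 = -8 + 5*π.
  (u')² squared terms: (-1)²·∫sin(x)² dx = 1·π/2 = π/2;  (-6)²·∫cos(2x)² dx = 36·π/2 = 18*π.
  (u')² cross terms: 2·(-1)·(-6)·∫sin(x)·cos(2x) dx = 12·(-2/3) = -8.
  So ∫_0^π (u')² dx = π/2 + 18*π − 8 = -8 + 37*π/2.
||u||_{H^1}^2 = (-8 + 5*π) + (-8 + 37*π/2) = -16 + 47*π/2.


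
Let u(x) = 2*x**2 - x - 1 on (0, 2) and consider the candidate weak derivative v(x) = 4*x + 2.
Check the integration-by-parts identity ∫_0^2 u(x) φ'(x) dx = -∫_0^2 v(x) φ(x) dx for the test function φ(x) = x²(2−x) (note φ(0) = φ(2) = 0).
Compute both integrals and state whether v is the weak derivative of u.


LHS = -76/15, RHS = -136/15. No, v is not the weak derivative of u.

u(x) = 2*x**2 - x - 1, classical derivative u'(x) = 4*x - 1.
φ(x) = x²(2−x), so φ'(x) = x*(4 - 3*x).
Note φ(0) = φ(2) = 0, so the boundary term u·φ vanishes.
LHS = ∫_0^2 u(x) φ'(x) dx = ∫_0^2 (-6*x^4 + 11*x^3 - x^2 - 4*x) dx. Term by term:
  ∫_0^2 -6*x^4 dx = -192/5;  ∫_0^2 11*x^3 dx = 44;  ∫_0^2 -x^2 dx = -8/3;
  ∫_0^2 -4*x dx = -8.
Sum: -192/5 + 44 − 8/3 − 8 = -76/15.
So LHS = -76/15.
∫_0^2 v(x) φ(x) dx = ∫_0^2 (-4*x^4 + 6*x^3 + 4*x^2) dx. Term by term:
  ∫_0^2 -4*x^4 dx = -128/5;  ∫_0^2 6*x^3 dx = 24;  ∫_0^2 4*x^2 dx = 32/3.
Sum: -128/5 + 24 + 32/3 = 136/15.
So RHS = -∫_0^2 v(x) φ(x) dx = -136/15.
LHS − RHS = 4 ≠ 0, so the identity fails.
(For a valid weak derivative the identity must hold for EVERY test function, in particular this one. The failure shows v is NOT the weak derivative of u.)
Correct weak derivative would be u'(x) = 4*x - 1.


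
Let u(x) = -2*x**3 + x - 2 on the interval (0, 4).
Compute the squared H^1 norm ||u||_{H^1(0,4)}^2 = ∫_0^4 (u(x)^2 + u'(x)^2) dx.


||u||_{H^1}^2 = 1699028/105

The H^1 norm (squared) on an interval (0, L) is
  ||u||_{H^1}^2 = ∫_0^L u(x)^2 dx + ∫_0^L u'(x)^2 dx.
Compute u'(x) = 1 - 6*x**2.
Then u(x)^2 = 4*x**6 - 4*x**4 + 8*x**3 + x**2 - 4*x + 4 and u'(x)^2 = 36*x**4 - 12*x**2 + 1.
Integrate each monomial from 0 to 4 using ∫_0^4 c·x^n dx = c·4^(n+1)/(n+1):
  ∫_0^4 u(x)^2 dx = ∫_0^4 (4*x^6 - 4*x^4 + 8*x^3 + x^2 - 4*x + 4) dx. Term by term:
    ∫_0^4 4*x^6 dx = 65536/7;  ∫_0^4 -4*x^4 dx = -4096/5;  ∫_0^4 8*x^3 dx = 512;
    ∫_0^4 x^2 dx = 64/3;  ∫_0^4 -4*x dx = -32;  ∫_0^4 4 dx = 16.
  Sum: 65536/7 − 4096/5 + 512 + 64/3 − 32 + 16 = 951344/105.
  ∫_0^4 u'(x)^2 dx = ∫_0^4 (36*x^4 - 12*x^2 + 1) dx. Term by term:
    ∫_0^4 36*x^4 dx = 36864/5;  ∫_0^4 -12*x^2 dx = -256;  ∫_0^4 1 dx = 4.
  Sum: 36864/5 − 256 + 4 = 35604/5.
Adding: ||u||_{H^1}^2 = 951344/105 + 35604/5 = 1699028/105.


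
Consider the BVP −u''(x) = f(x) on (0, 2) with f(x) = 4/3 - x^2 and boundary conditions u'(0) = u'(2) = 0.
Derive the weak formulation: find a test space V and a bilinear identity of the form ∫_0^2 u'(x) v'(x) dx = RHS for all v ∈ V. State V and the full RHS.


V = H^1(0, 2) (no boundary constraint on v; u is determined up to an additive constant); weak form: ∫_0^2 u'v' dx = ∫_0^2 (4/3 - x^2) v dx for all v ∈ V.

Multiply both sides by a test function v and integrate from 0 to 2:
  ∫_0^2 −u''(x) v(x) dx = ∫_0^2 f(x) v(x) dx.
Integrate the LHS by parts once:
  ∫_0^2 −u'' v dx = −[u'(x) v(x)]_0^2 + ∫_0^2 u'(x) v'(x) dx.
Thus ∫_0^2 u'(x) v'(x) dx = ∫_0^2 f(x) v(x) dx + [u'(x) v(x)]_0^2.
Choose V so that boundary terms are either known or forced to vanish.
u has homogeneous Neumann: u'(0) = u'(2) = 0. So [u' v]_0^2 = 0·v(2) − 0·v(0) = 0 for any v; take V = H^1(0, 2).
Weak formulation: find u (satisfying any essential BC) such that ∫_0^2 u'(x) v'(x) dx = ∫_0^2 f v dx for all v ∈ V (homogeneous Neumann, so boundary terms vanish).
Substituting f(x) = 4/3 - x^2, the right-hand side is ∫_0^2 (4/3 - x^2) v dx.
Compatibility check (pure Neumann): taking v ≡ 1 ∈ V gives 0 = ∫_0^2 f dx + (0) − (0), i.e. ∫_0^2 f dx must equal u'(0) − u'(2) = 0. Indeed ∫_0^2 (4/3 - x^2) dx = 0, so the data are compatible. The solution is then unique only up to an additive constant (fix it e.g. by requiring ∫_0^2 u dx = 0).


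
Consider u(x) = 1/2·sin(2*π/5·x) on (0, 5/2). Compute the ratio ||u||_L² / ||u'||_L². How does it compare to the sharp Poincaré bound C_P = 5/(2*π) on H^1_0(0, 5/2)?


||u||_L² / ||u'||_L² = 5/(2*π) = C_P.

u(x) = 1/2·sin(2*π/5·x), so u'(x) = π*cos(2*π*x/5)/5.
Writing u(x) = A·sin(kπx/L) with A = 1/2 and k = 1, use ∫_0^L sin²(kπx/L) dx = L/2 and ∫_0^L cos²(kπx/L) dx = L/2.
u² = 1/4·sin²(2*π/5·x) and (u')² = π^2/25·cos²(2*π/5·x), and each of sin², cos² integrates to L/2 = 5/4 over (0, 5/2).
∫_0^5/2 u² dx = 5/16, so ||u||_L² = sqrt(5)/4.
∫_0^5/2 (u')² dx = π^2/20, so ||u'||_L² = sqrt(5)*π/10.
Ratio ||u||_L² / ||u'||_L² = 5/(2*π).
Sharp Poincaré constant on H^1_0(0, 5/2) is C_P = L/π = 5/(2*π), achieved by sin(2*π/5·x).
This is the k = 1 eigenfunction (up to amplitude), so the ratio equals the sharp Poincaré constant exactly.


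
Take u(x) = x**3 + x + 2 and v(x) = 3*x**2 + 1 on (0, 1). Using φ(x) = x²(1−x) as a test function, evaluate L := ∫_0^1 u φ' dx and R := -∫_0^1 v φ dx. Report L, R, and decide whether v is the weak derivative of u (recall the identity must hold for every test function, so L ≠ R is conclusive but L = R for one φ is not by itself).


LHS = -11/60, RHS = -11/60. Yes, v = u' weakly.

u(x) = x**3 + x + 2, classical derivative u'(x) = 3*x**2 + 1.
φ(x) = x²(1−x), so φ'(x) = x*(2 - 3*x).
Note φ(0) = φ(1) = 0, so the boundary term u·φ vanishes.
LHS = ∫_0^1 u(x) φ'(x) dx = ∫_0^1 (-3*x^5 + 2*x^4 - 3*x^3 - 4*x^2 + 4*x) dx. Term by term:
  ∫_0^1 -3*x^5 dx = -1/2;  ∫_0^1 2*x^4 dx = 2/5;  ∫_0^1 -3*x^3 dx = -3/4;
  ∫_0^1 -4*x^2 dx = -4/3;  ∫_0^1 4*x dx = 2.
Sum: -1/2 + 2/5 − 3/4 − 4/3 + 2 = -11/60.
So LHS = -11/60.
∫_0^1 v(x) φ(x) dx = ∫_0^1 (-3*x^5 + 3*x^4 - x^3 + x^2) dx. Term by term:
  ∫_0^1 -3*x^5 dx = -1/2;  ∫_0^1 3*x^4 dx = 3/5;  ∫_0^1 -x^3 dx = -1/4;
  ∫_0^1 x^2 dx = 1/3.
Sum: -1/2 + 3/5 − 1/4 + 1/3 = 11/60.
So RHS = -∫_0^1 v(x) φ(x) dx = -11/60.
LHS = RHS, so the identity holds for this test φ.
Moreover u is smooth here and v(x) = u'(x) = 3*x**2 + 1 pointwise, so the identity holds for every test function. Hence v is the weak derivative of u.


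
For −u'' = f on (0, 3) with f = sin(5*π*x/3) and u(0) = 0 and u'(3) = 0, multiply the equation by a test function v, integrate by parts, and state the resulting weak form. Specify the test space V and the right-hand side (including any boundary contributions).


V = {v ∈ H^1(0, 3) : v(0) = 0} (test functions vanish at x = 0 where u is specified); weak form: ∫_0^3 u'v' dx = ∫_0^3 (sin(5*π*x/3)) v dx for all v ∈ V.

Multiply both sides by a test function v and integrate from 0 to 3:
  ∫_0^3 −u''(x) v(x) dx = ∫_0^3 f(x) v(x) dx.
Integrate the LHS by parts once:
  ∫_0^3 −u'' v dx = −[u'(x) v(x)]_0^3 + ∫_0^3 u'(x) v'(x) dx.
Thus ∫_0^3 u'(x) v'(x) dx = ∫_0^3 f(x) v(x) dx + [u'(x) v(x)]_0^3.
Choose V so that boundary terms are either known or forced to vanish.
Mixed BC: u(0) = 0 (Dirichlet) and u'(3) = 0 (Neumann). Define V = {v ∈ H^1(0, 3) : v(0) = 0}. Then [u' v]_0^3 = u'(3)·v(3) − u'(0)·0 = 0.
Weak formulation: find u (satisfying any essential BC) such that ∫_0^3 u'(x) v'(x) dx = ∫_0^3 f v dx for all v ∈ V (Dirichlet at 0 absorbed into V; the Neumann datum at x = 3 is zero, so no boundary term remains).
Substituting f(x) = sin(5*π*x/3), the right-hand side is ∫_0^3 (sin(5*π*x/3)) v dx.


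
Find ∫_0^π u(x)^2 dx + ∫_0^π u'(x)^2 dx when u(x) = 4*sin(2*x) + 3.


||u||_{H^1(0,π)}^2 = 49*π

u'(x) = 8*cos(2*x).
Expand u² and (u')² and integrate term by term on (0, π), using: for integers n ≥ 1, ∫_0^π sin²(nx) dx = ∫_0^π cos²(nx) dx = π/2; for n ≠ n', ∫_0^π sin(nx)sin(n'x) dx = ∫_0^π cos(nx)cos(n'x) dx = 0; and by product-to-sum, ∫_0^π sin(nx)cos(n'x) dx = ½∫_0^π [sin((n+n')x) + sin((n−n')x)] dx, which is 0 when n+n' is even and 2n/(n²−n'²) when n+n' is odd (it need not vanish on (0, π)). For the constant mode: ∫_0^π 1 dx = π, ∫_0^π cos(nx) dx = 0, ∫_0^π sin(nx) dx = (1−(−1)^n)/n.
  u² squared terms: (3)²·∫1 dx = 9·π = 9*π;  (4)²·∫sin(2x)² dx = 16·π/2 = 8*π.
  u² cross terms: 2·(3)·(4)·∫1·sin(2x) dx = 24·(0) = 0.
  So ∫_0^π u² dx = 9*π + 8*π + 0 = 17*π.
  (u')² squared terms: (8)²·∫cos(2x)² dx = 64·π/2 = 32*π.
  So ∫_0^π (u')² dx = 32*π.
||u||_{H^1}^2 = (17*π) + (32*π) = 49*π.


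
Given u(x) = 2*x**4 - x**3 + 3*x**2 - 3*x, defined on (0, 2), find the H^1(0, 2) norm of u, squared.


||u||_{H^1}^2 = 11498/9

The H^1 norm (squared) on an interval (0, L) is
  ||u||_{H^1}^2 = ∫_0^L u(x)^2 dx + ∫_0^L u'(x)^2 dx.
Compute u'(x) = 8*x**3 - 3*x**2 + 6*x - 3.
Then u(x)^2 = 4*x**8 - 4*x**7 + 13*x**6 - 18*x**5 + 15*x**4 - 18*x**3 + 9*x**2 and u'(x)^2 = 64*x**6 - 48*x**5 + 105*x**4 - 84*x**3 + 54*x**2 - 36*x + 9.
Integrate each monomial from 0 to 2 using ∫_0^2 c·x^n dx = c·2^(n+1)/(n+1):
  ∫_0^2 u(x)^2 dx = ∫_0^2 (4*x^8 - 4*x^7 + 13*x^6 - 18*x^5 + 15*x^4 - 18*x^3 + 9*x^2) dx. Term by term:
    ∫_0^2 4*x^8 dx = 2048/9;  ∫_0^2 -4*x^7 dx = -128;  ∫_0^2 13*x^6 dx = 1664/7;
    ∫_0^2 -18*x^5 dx = -192;  ∫_0^2 15*x^4 dx = 96;  ∫_0^2 -18*x^3 dx = -72;
    ∫_0^2 9*x^2 dx = 24.
  Sum: 2048/9 − 128 + 1664/7 − 192 + 96 − 72 + 24 = 12176/63.
  ∫_0^2 u'(x)^2 dx = ∫_0^2 (64*x^6 - 48*x^5 + 105*x^4 - 84*x^3 + 54*x^2 - 36*x + 9) dx. Term by term:
    ∫_0^2 64*x^6 dx = 8192/7;  ∫_0^2 -48*x^5 dx = -512;  ∫_0^2 105*x^4 dx = 672;
    ∫_0^2 -84*x^3 dx = -336;  ∫_0^2 54*x^2 dx = 144;  ∫_0^2 -36*x dx = -72;
    ∫_0^2 9 dx = 18.
  Sum: 8192/7 − 512 + 672 − 336 + 144 − 72 + 18 = 7590/7.
Adding: ||u||_{H^1}^2 = 12176/63 + 7590/7 = 11498/9.


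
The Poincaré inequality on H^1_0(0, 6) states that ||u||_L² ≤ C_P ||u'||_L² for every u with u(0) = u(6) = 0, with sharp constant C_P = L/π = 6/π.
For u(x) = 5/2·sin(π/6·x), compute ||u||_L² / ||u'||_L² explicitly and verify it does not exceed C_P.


||u||_L² / ||u'||_L² = 6/π = C_P.

u(x) = 5/2·sin(π/6·x), so u'(x) = 5*π*cos(π*x/6)/12.
Writing u(x) = A·sin(kπx/L) with A = 5/2 and k = 1, use ∫_0^L sin²(kπx/L) dx = L/2 and ∫_0^L cos²(kπx/L) dx = L/2.
u² = 25/4·sin²(π/6·x) and (u')² = 25*π^2/144·cos²(π/6·x), and each of sin², cos² integrates to L/2 = 3 over (0, 6).
∫_0^6 u² dx = 75/4, so ||u||_L² = 5*sqrt(3)/2.
∫_0^6 (u')² dx = 25*π^2/48, so ||u'||_L² = 5*sqrt(3)*π/12.
Ratio ||u||_L² / ||u'||_L² = 6/π.
Sharp Poincaré constant on H^1_0(0, 6) is C_P = L/π = 6/π, achieved by sin(π/6·x).
This is the k = 1 eigenfunction (up to amplitude), so the ratio equals the sharp Poincaré constant exactly.


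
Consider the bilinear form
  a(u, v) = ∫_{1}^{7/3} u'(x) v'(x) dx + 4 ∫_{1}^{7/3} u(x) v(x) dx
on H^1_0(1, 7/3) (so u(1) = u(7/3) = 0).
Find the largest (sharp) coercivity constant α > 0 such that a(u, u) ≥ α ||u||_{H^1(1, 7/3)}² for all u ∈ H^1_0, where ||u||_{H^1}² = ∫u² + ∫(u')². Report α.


α = 1

Coercivity of a(·,·) on H^1_0(1, 7/3) means a(u, u) ≥ α ||u||_{H^1}² for every u ∈ H^1_0.
The interval has length L = 4/3, and Poincaré/coercivity depend only on L. Here a(u, u) = ∫(u')² + (4)·∫u².
Here c = 4 ≥ 1, so a(u,u) = ∫(u')² + c∫u² ≥ ∫(u')² + ∫u² = ||u||_{H^1}², i.e. α = 1 works. No larger α is possible: a(u,u) ≥ α||u||_{H^1}² means (1−α)∫(u')² ≥ (α−c)∫u², and for the modes u_n = sin(nπ(x−x₀)/L) (x₀ the left endpoint) one has ∫u_n²/∫(u_n')² = (L/(nπ))² → 0, so a(u_n,u_n)/||u_n||_{H^1}² → 1. Hence the optimal constant is α = 1.
Therefore α = 1.


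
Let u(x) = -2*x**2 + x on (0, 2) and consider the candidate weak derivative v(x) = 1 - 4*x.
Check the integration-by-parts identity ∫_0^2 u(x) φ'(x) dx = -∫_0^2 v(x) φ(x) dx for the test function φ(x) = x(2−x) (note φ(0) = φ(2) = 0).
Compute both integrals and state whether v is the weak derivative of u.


LHS = 4, RHS = 4. Yes, v = u' weakly.

u(x) = -2*x**2 + x, classical derivative u'(x) = 1 - 4*x.
φ(x) = x(2−x), so φ'(x) = 2 - 2*x.
Note φ(0) = φ(2) = 0, so the boundary term u·φ vanishes.
LHS = ∫_0^2 u(x) φ'(x) dx = ∫_0^2 (4*x^3 - 6*x^2 + 2*x) dx. Term by term:
  ∫_0^2 4*x^3 dx = 16;  ∫_0^2 -6*x^2 dx = -16;  ∫_0^2 2*x dx = 4.
Sum: 16 − 16 + 4 = 4.
So LHS = 4.
∫_0^2 v(x) φ(x) dx = ∫_0^2 (4*x^3 - 9*x^2 + 2*x) dx. Term by term:
  ∫_0^2 4*x^3 dx = 16;  ∫_0^2 -9*x^2 dx = -24;  ∫_0^2 2*x dx = 4.
Sum: 16 − 24 + 4 = -4.
So RHS = -∫_0^2 v(x) φ(x) dx = 4.
LHS = RHS, so the identity holds for this test φ.
Moreover u is smooth here and v(x) = u'(x) = 1 - 4*x pointwise, so the identity holds for every test function. Hence v is the weak derivative of u.


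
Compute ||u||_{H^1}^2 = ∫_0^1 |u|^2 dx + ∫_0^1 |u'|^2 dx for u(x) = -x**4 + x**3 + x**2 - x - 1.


||u||_{H^1}^2 = 1853/1260

The H^1 norm (squared) on an interval (0, L) is
  ||u||_{H^1}^2 = ∫_0^L u(x)^2 dx + ∫_0^L u'(x)^2 dx.
Compute u'(x) = -4*x**3 + 3*x**2 + 2*x - 1.
Then u(x)^2 = x**8 - 2*x**7 - x**6 + 4*x**5 + x**4 - 4*x**3 - x**2 + 2*x + 1 and u'(x)^2 = 16*x**6 - 24*x**5 - 7*x**4 + 20*x**3 - 2*x**2 - 4*x + 1.
Integrate each monomial from 0 to 1 using ∫_0^1 c·x^n dx = c·1^(n+1)/(n+1):
  ∫_0^1 u(x)^2 dx = ∫_0^1 (x^8 - 2*x^7 - x^6 + 4*x^5 + x^4 - 4*x^3 - x^2 + 2*x + 1) dx. Term by term:
    ∫_0^1 x^8 dx = 1/9;  ∫_0^1 -2*x^7 dx = -1/4;  ∫_0^1 -x^6 dx = -1/7;
    ∫_0^1 4*x^5 dx = 2/3;  ∫_0^1 x^4 dx = 1/5;  ∫_0^1 -4*x^3 dx = -1;
    ∫_0^1 -x^2 dx = -1/3;  ∫_0^1 2*x dx = 1;  ∫_0^1 1 dx = 1.
  Sum: 1/9 − 1/4 − 1/7 + 2/3 + 1/5 − 1 − 1/3 + 1 + 1 = 1577/1260.
  ∫_0^1 u'(x)^2 dx = ∫_0^1 (16*x^6 - 24*x^5 - 7*x^4 + 20*x^3 - 2*x^2 - 4*x + 1) dx. Term by term:
    ∫_0^1 16*x^6 dx = 16/7;  ∫_0^1 -24*x^5 dx = -4;  ∫_0^1 -7*x^4 dx = -7/5;
    ∫_0^1 20*x^3 dx = 5;  ∫_0^1 -2*x^2 dx = -2/3;  ∫_0^1 -4*x dx = -2;
    ∫_0^1 1 dx = 1.
  Sum: 16/7 − 4 − 7/5 + 5 − 2/3 − 2 + 1 = 23/105.
Adding: ||u||_{H^1}^2 = 1577/1260 + 23/105 = 1853/1260.


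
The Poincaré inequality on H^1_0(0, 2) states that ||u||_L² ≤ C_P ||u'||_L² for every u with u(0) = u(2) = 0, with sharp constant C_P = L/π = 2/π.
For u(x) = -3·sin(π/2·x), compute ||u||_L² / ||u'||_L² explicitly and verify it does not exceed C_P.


||u||_L² / ||u'||_L² = 2/π = C_P.

u(x) = -3·sin(π/2·x), so u'(x) = -3*π*cos(π*x/2)/2.
Writing u(x) = A·sin(kπx/L) with A = -3 and k = 1, use ∫_0^L sin²(kπx/L) dx = L/2 and ∫_0^L cos²(kπx/L) dx = L/2.
u² = 9·sin²(π/2·x) and (u')² = 9*π^2/4·cos²(π/2·x), and each of sin², cos² integrates to L/2 = 1 over (0, 2).
∫_0^2 u² dx = 9, so ||u||_L² = 3.
∫_0^2 (u')² dx = 9*π^2/4, so ||u'||_L² = 3*π/2.
Ratio ||u||_L² / ||u'||_L² = 2/π.
Sharp Poincaré constant on H^1_0(0, 2) is C_P = L/π = 2/π, achieved by sin(π/2·x).
This is the k = 1 eigenfunction (up to amplitude), so the ratio equals the sharp Poincaré constant exactly.


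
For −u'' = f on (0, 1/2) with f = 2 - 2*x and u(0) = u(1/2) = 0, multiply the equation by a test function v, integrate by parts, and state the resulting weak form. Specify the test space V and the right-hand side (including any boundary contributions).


V = H^1_0(0, 1/2) (so v(0) = v(1/2) = 0); weak form: ∫_0^1/2 u'v' dx = ∫_0^1/2 (2 - 2*x) v dx for all v ∈ V.

Multiply both sides by a test function v and integrate from 0 to 1/2:
  ∫_0^1/2 −u''(x) v(x) dx = ∫_0^1/2 f(x) v(x) dx.
Integrate the LHS by parts once:
  ∫_0^1/2 −u'' v dx = −[u'(x) v(x)]_0^1/2 + ∫_0^1/2 u'(x) v'(x) dx.
Thus ∫_0^1/2 u'(x) v'(x) dx = ∫_0^1/2 f(x) v(x) dx + [u'(x) v(x)]_0^1/2.
Choose V so that boundary terms are either known or forced to vanish.
u is Dirichlet: u(0) = u(1/2) = 0. Let V = H^1_0(0, 1/2); then v(0) = v(1/2) = 0, and [u' v]_0^1/2 = 0.
Weak formulation: find u (satisfying any essential BC) such that ∫_0^1/2 u'(x) v'(x) dx = ∫_0^1/2 f v dx for all v ∈ V.
Substituting f(x) = 2 - 2*x, the right-hand side is ∫_0^1/2 (2 - 2*x) v dx.


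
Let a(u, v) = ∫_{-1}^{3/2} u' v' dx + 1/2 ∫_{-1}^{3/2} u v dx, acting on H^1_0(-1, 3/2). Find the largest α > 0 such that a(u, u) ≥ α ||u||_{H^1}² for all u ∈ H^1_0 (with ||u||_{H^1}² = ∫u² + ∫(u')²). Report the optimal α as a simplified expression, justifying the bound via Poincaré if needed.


α = (25 + 8*π^2)/(2*(25 + 4*π^2))

Coercivity of a(·,·) on H^1_0(-1, 3/2) means a(u, u) ≥ α ||u||_{H^1}² for every u ∈ H^1_0.
The interval has length L = 5/2, and Poincaré/coercivity depend only on L. Here a(u, u) = ∫(u')² + (1/2)·∫u².
Here 0 < c = 1/2 < 1. The condition a(u,u) ≥ α||u||_{H^1}² reads (1−α)∫(u')² ≥ (α−c)∫u². Any admissible α is ≤ 1 (rapidly oscillating u have ∫u²/∫(u')² → 0), and α = 1 would force 0 ≥ (1−c)∫u², impossible since c < 1; so 1−α > 0. By the sharp Poincaré inequality on H^1_0 of an interval of length L, ∫(u')² ≥ (π/L)²∫u² with equality for the first sine mode sin(π(x−x₀)/L) (x₀ the left endpoint), so the inequality holds for all u iff (1−α)(π/L)² ≥ α − c, i.e. α ≤ ((π/L)² + c)/((π/L)² + 1) = (1 + c(L/π)²)/(1 + (L/π)²). With (π/L)² = 4*π^2/25 and c = 1/2, the largest admissible constant is α = ((π/L)² + c)/((π/L)² + 1).
Simplifying, α = (25 + 8*π^2)/(2*(25 + 4*π^2)).


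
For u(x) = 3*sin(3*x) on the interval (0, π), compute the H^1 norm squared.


||u||_{H^1(0,π)}^2 = 45*π

u'(x) = 9*cos(3*x).
Expand u² and (u')² and integrate term by term on (0, π), using: for integers n ≥ 1, ∫_0^π sin²(nx) dx = ∫_0^π cos²(nx) dx = π/2; for n ≠ n', ∫_0^π sin(nx)sin(n'x) dx = ∫_0^π cos(nx)cos(n'x) dx = 0; and by product-to-sum, ∫_0^π sin(nx)cos(n'x) dx = ½∫_0^π [sin((n+n')x) + sin((n−n')x)] dx, which is 0 when n+n' is even and 2n/(n²−n'²) when n+n' is odd (it need not vanish on (0, π)).
  u² squared terms: (3)²·∫sin(3x)² dx = 9·π/2 = 9*π/2.
  So ∫_0^π u² dx = 9*π/2.
  (u')² squared terms: (9)²·∫cos(3x)² dx = 81·π/2 = 81*π/2.
  So ∫_0^π (u')² dx = 81*π/2.
||u||_{H^1}^2 = (9*π/2) + (81*π/2) = 45*π.


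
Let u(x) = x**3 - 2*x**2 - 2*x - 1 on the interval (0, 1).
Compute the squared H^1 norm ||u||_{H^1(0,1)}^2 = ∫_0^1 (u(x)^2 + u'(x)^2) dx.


||u||_{H^1}^2 = 3313/210

The H^1 norm (squared) on an interval (0, L) is
  ||u||_{H^1}^2 = ∫_0^L u(x)^2 dx + ∫_0^L u'(x)^2 dx.
Compute u'(x) = 3*x**2 - 4*x - 2.
Then u(x)^2 = x**6 - 4*x**5 + 6*x**3 + 8*x**2 + 4*x + 1 and u'(x)^2 = 9*x**4 - 24*x**3 + 4*x**2 + 16*x + 4.
Integrate each monomial from 0 to 1 using ∫_0^1 c·x^n dx = c·1^(n+1)/(n+1):
  ∫_0^1 u(x)^2 dx = ∫_0^1 (x^6 - 4*x^5 + 6*x^3 + 8*x^2 + 4*x + 1) dx. Term by term:
    ∫_0^1 x^6 dx = 1/7;  ∫_0^1 -4*x^5 dx = -2/3;  ∫_0^1 6*x^3 dx = 3/2;
    ∫_0^1 8*x^2 dx = 8/3;  ∫_0^1 4*x dx = 2;  ∫_0^1 1 dx = 1.
  Sum: 1/7 − 2/3 + 3/2 + 8/3 + 2 + 1 = 93/14.
  ∫_0^1 u'(x)^2 dx = ∫_0^1 (9*x^4 - 24*x^3 + 4*x^2 + 16*x + 4) dx. Term by term:
    ∫_0^1 9*x^4 dx = 9/5;  ∫_0^1 -24*x^3 dx = -6;  ∫_0^1 4*x^2 dx = 4/3;
    ∫_0^1 16*x dx = 8;  ∫_0^1 4 dx = 4.
  Sum: 9/5 − 6 + 4/3 + 8 + 4 = 137/15.
Adding: ||u||_{H^1}^2 = 93/14 + 137/15 = 3313/210.


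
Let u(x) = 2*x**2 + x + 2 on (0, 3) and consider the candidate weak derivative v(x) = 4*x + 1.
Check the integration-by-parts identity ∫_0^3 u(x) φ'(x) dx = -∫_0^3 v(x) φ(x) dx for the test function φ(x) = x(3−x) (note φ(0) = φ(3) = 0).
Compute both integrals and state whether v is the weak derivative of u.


LHS = -63/2, RHS = -63/2. Yes, v = u' weakly.

u(x) = 2*x**2 + x + 2, classical derivative u'(x) = 4*x + 1.
φ(x) = x(3−x), so φ'(x) = 3 - 2*x.
Note φ(0) = φ(3) = 0, so the boundary term u·φ vanishes.
LHS = ∫_0^3 u(x) φ'(x) dx = ∫_0^3 (-4*x^3 + 4*x^2 - x + 6) dx. Term by term:
  ∫_0^3 -4*x^3 dx = -81;  ∫_0^3 4*x^2 dx = 36;  ∫_0^3 -x dx = -9/2;
  ∫_0^3 6 dx = 18.
Sum: -81 + 36 − 9/2 + 18 = -63/2.
So LHS = -63/2.
∫_0^3 v(x) φ(x) dx = ∫_0^3 (-4*x^3 + 11*x^2 + 3*x) dx. Term by term:
  ∫_0^3 -4*x^3 dx = -81;  ∫_0^3 11*x^2 dx = 99;  ∫_0^3 3*x dx = 27/2.
Sum: -81 + 99 + 27/2 = 63/2.
So RHS = -∫_0^3 v(x) φ(x) dx = -63/2.
LHS = RHS, so the identity holds for this test φ.
Moreover u is smooth here and v(x) = u'(x) = 4*x + 1 pointwise, so the identity holds for every test function. Hence v is the weak derivative of u.


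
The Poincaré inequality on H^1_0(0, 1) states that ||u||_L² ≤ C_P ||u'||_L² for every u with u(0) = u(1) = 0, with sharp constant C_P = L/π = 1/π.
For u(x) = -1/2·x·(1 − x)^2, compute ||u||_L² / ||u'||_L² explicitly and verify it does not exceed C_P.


||u||_L² / ||u'||_L² = sqrt(14)/14 < C_P = 1/π.

u(x) = -1/2·x·(1 − x)^2, so u'(x) = (1 - 3*x)*(x - 1)/2.
u(x) = -1/2·x·(1 − x)^2 vanishes at x = 0 and x = 1, so u ∈ H^1_0(0, 1). Differentiate via the product rule and integrate the resulting polynomials term by term.
  ∫_0^1 u² dx = ∫_0^1 (x^6/4 - x^5 + 3*x^4/2 - x^3 + x^2/4) dx. Term by term:
    ∫_0^1 x^6/4 dx = 1/28;  ∫_0^1 -x^5 dx = -1/6;  ∫_0^1 3*x^4/2 dx = 3/10;
    ∫_0^1 -x^3 dx = -1/4;  ∫_0^1 x^2/4 dx = 1/12.
  Sum: 1/28 − 1/6 + 3/10 − 1/4 + 1/12 = 1/420.
  ∫_0^1 (u')² dx = ∫_0^1 (9*x^4/4 - 6*x^3 + 11*x^2/2 - 2*x + 1/4) dx. Term by term:
    ∫_0^1 9*x^4/4 dx = 9/20;  ∫_0^1 -6*x^3 dx = -3/2;  ∫_0^1 11*x^2/2 dx = 11/6;
    ∫_0^1 -2*x dx = -1;  ∫_0^1 1/4 dx = 1/4.
  Sum: 9/20 − 3/2 + 11/6 − 1 + 1/4 = 1/30.
∫_0^1 u² dx = 1/420, so ||u||_L² = sqrt(105)/210.
∫_0^1 (u')² dx = 1/30, so ||u'||_L² = sqrt(30)/30.
Ratio ||u||_L² / ||u'||_L² = sqrt(14)/14.
Sharp Poincaré constant on H^1_0(0, 1) is C_P = L/π = 1/π, achieved by sin(π·x).
A polynomial bump cannot attain the sharp Poincaré constant (only the first sine eigenfunction does), so the ratio is strictly less than C_P, consistent with ||u||_L² ≤ C_P ||u'||_L².


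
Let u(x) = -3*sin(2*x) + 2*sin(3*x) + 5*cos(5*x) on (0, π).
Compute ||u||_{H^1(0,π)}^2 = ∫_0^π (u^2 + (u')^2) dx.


||u||_{H^1(0,π)}^2 = 1040/7 + 735*π/2

u'(x) = -25*sin(5*x) - 6*cos(2*x) + 6*cos(3*x).
Expand u² and (u')² and integrate term by term on (0, π), using: for integers n ≥ 1, ∫_0^π sin²(nx) dx = ∫_0^π cos²(nx) dx = π/2; for n ≠ n', ∫_0^π sin(nx)sin(n'x) dx = ∫_0^π cos(nx)cos(n'x) dx = 0; and by product-to-sum, ∫_0^π sin(nx)cos(n'x) dx = ½∫_0^π [sin((n+n')x) + sin((n−n')x)] dx, which is 0 when n+n' is even and 2n/(n²−n'²) when n+n' is odd (it need not vanish on (0, π)).
  u² squared terms: (-3)²·∫sin(2x)² dx = 9·π/2 = 9*π/2;  (2)²·∫sin(3x)² dx = 4·π/2 = 2*π;  (5)²·∫cos(5x)² dx = 25·π/2 = 25*π/2.
  u² cross terms: 2·(-3)·(2)·∫sin(2x)·sin(3x) dx = -12·(0) = 0;  2·(-3)·(5)·∫sin(2x)·cos(5x) dx = -30·(-4/21) = 40/7;  2·(2)·(5)·∫sin(3x)·cos(5x) dx = 20·(0) = 0.
  So ∫_0^π u² dx = 9*π/2 + 2*π + 25*π/2 + 0 + 40/7 + 0 = 40/7 + 19*π.
  (u')² squared terms: (-25)²·∫sin(5x)² dx = 625·π/2 = 625*π/2;  (-6)²·∫cos(2x)² dx = 36·π/2 = 18*π;  (6)²·∫cos(3x)² dx = 36·π/2 = 18*π.
  (u')² cross terms: 2·(-25)·(-6)·∫sin(5x)·cos(2x) dx = 300·(10/21) = 1000/7;  2·(-25)·(6)·∫sin(5x)·cos(3x) dx = -300·(0) = 0;  2·(-6)·(6)·∫cos(2x)·cos(3x) dx = -72·(0) = 0.
  So ∫_0^π (u')² dx = 625*π/2 + 18*π + 18*π + 1000/7 + 0 + 0 = 1000/7 + 697*π/2.
||u||_{H^1}^2 = (40/7 + 19*π) + (1000/7 + 697*π/2) = 1040/7 + 735*π/2.


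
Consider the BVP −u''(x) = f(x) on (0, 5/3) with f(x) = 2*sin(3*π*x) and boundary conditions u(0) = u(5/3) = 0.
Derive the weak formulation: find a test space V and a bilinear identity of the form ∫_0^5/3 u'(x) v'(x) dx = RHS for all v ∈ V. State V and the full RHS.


V = H^1_0(0, 5/3) (so v(0) = v(5/3) = 0); weak form: ∫_0^5/3 u'v' dx = ∫_0^5/3 (2*sin(3*π*x)) v dx for all v ∈ V.

Multiply both sides by a test function v and integrate from 0 to 5/3:
  ∫_0^5/3 −u''(x) v(x) dx = ∫_0^5/3 f(x) v(x) dx.
Integrate the LHS by parts once:
  ∫_0^5/3 −u'' v dx = −[u'(x) v(x)]_0^5/3 + ∫_0^5/3 u'(x) v'(x) dx.
Thus ∫_0^5/3 u'(x) v'(x) dx = ∫_0^5/3 f(x) v(x) dx + [u'(x) v(x)]_0^5/3.
Choose V so that boundary terms are either known or forced to vanish.
u is Dirichlet: u(0) = u(5/3) = 0. Let V = H^1_0(0, 5/3); then v(0) = v(5/3) = 0, and [u' v]_0^5/3 = 0.
Weak formulation: find u (satisfying any essential BC) such that ∫_0^5/3 u'(x) v'(x) dx = ∫_0^5/3 f v dx for all v ∈ V.
Substituting f(x) = 2*sin(3*π*x), the right-hand side is ∫_0^5/3 (2*sin(3*π*x)) v dx.


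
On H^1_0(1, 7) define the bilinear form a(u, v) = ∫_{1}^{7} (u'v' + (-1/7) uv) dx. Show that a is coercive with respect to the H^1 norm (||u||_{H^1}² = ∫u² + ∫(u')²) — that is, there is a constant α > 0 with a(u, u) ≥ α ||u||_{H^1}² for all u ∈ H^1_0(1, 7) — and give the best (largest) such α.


α = (-36/7 + π^2)/(π^2 + 36)

Coercivity of a(·,·) on H^1_0(1, 7) means a(u, u) ≥ α ||u||_{H^1}² for every u ∈ H^1_0.
The interval has length L = 6, and Poincaré/coercivity depend only on L. Here a(u, u) = ∫(u')² + (-1/7)·∫u².
Here c = -1/7 < 0 with |c| < (π/L)² = π^2/36, so coercivity still holds. The condition a(u,u) ≥ α||u||_{H^1}² reads (1−α)∫(u')² ≥ (α−c)∫u². Any admissible α is ≤ 1 (rapidly oscillating u have ∫u²/∫(u')² → 0), and α = 1 would force 0 ≥ (1−c)∫u², impossible since c < 1; so 1−α > 0. By the sharp Poincaré inequality on H^1_0 of an interval of length L, ∫(u')² ≥ (π/L)²∫u² with equality for the first sine mode sin(π(x−x₀)/L) (x₀ the left endpoint), so the inequality holds for all u iff (1−α)(π/L)² ≥ α − c, i.e. α ≤ ((π/L)² + c)/((π/L)² + 1) = (1 + c(L/π)²)/(1 + (L/π)²). (Direct route, valid since c ≤ 0: Poincaré gives c∫u² ≥ c(L/π)²∫(u')², so a(u,u) ≥ (1 + c(L/π)²)∫(u')², while ||u||_{H^1}² ≤ (1 + (L/π)²)∫(u')²; dividing yields the same α.) With (π/L)² = π^2/36 and c = -1/7, the largest admissible constant is α = ((π/L)² + c)/((π/L)² + 1).
Simplifying, α = (-36/7 + π^2)/(π^2 + 36).


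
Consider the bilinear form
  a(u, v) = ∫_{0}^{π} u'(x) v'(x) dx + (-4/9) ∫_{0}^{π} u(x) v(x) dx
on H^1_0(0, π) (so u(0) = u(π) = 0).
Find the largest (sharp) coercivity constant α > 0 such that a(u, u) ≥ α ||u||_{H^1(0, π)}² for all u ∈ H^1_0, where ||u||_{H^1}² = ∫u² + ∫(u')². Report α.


α = 5/18

Coercivity of a(·,·) on H^1_0(0, π) means a(u, u) ≥ α ||u||_{H^1}² for every u ∈ H^1_0.
The interval has length L = π, and Poincaré/coercivity depend only on L. Here a(u, u) = ∫(u')² + (-4/9)·∫u².
Here c = -4/9 < 0 with |c| < (π/L)² = 1, so coercivity still holds. The condition a(u,u) ≥ α||u||_{H^1}² reads (1−α)∫(u')² ≥ (α−c)∫u². Any admissible α is ≤ 1 (rapidly oscillating u have ∫u²/∫(u')² → 0), and α = 1 would force 0 ≥ (1−c)∫u², impossible since c < 1; so 1−α > 0. By the sharp Poincaré inequality on H^1_0 of an interval of length L, ∫(u')² ≥ (π/L)²∫u² with equality for the first sine mode sin(π(x−x₀)/L) (x₀ the left endpoint), so the inequality holds for all u iff (1−α)(π/L)² ≥ α − c, i.e. α ≤ ((π/L)² + c)/((π/L)² + 1) = (1 + c(L/π)²)/(1 + (L/π)²). (Direct route, valid since c ≤ 0: Poincaré gives c∫u² ≥ c(L/π)²∫(u')², so a(u,u) ≥ (1 + c(L/π)²)∫(u')², while ||u||_{H^1}² ≤ (1 + (L/π)²)∫(u')²; dividing yields the same α.) With (π/L)² = 1 and c = -4/9, the largest admissible constant is α = ((π/L)² + c)/((π/L)² + 1).
Simplifying, α = 5/18.


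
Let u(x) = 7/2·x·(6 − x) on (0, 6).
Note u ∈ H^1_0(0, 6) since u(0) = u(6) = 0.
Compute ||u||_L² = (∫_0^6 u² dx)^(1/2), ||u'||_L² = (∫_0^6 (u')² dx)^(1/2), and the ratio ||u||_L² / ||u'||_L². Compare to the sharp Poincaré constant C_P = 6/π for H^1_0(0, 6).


||u||_L² / ||u'||_L² = 3*sqrt(10)/5 < C_P = 6/π.

u(x) = 7/2·x·(6 − x), so u'(x) = 21 - 7*x.
u(x) = 7/2·x·(6 − x) vanishes at x = 0 and x = 6, so u ∈ H^1_0(0, 6). Differentiate via the product rule and integrate the resulting polynomials term by term.
  ∫_0^6 u² dx = ∫_0^6 (49*x^4/4 - 147*x^3 + 441*x^2) dx. Term by term:
    ∫_0^6 49*x^4/4 dx = 95256/5;  ∫_0^6 -147*x^3 dx = -47628;  ∫_0^6 441*x^2 dx = 31752.
  Sum: 95256/5 − 47628 + 31752 = 15876/5.
  ∫_0^6 (u')² dx = ∫_0^6 (49*x^2 - 294*x + 441) dx. Term by term:
    ∫_0^6 49*x^2 dx = 3528;  ∫_0^6 -294*x dx = -5292;  ∫_0^6 441 dx = 2646.
  Sum: 3528 − 5292 + 2646 = 882.
∫_0^6 u² dx = 15876/5, so ||u||_L² = 126*sqrt(5)/5.
∫_0^6 (u')² dx = 882, so ||u'||_L² = 21*sqrt(2).
Ratio ||u||_L² / ||u'||_L² = 3*sqrt(10)/5.
Sharp Poincaré constant on H^1_0(0, 6) is C_P = L/π = 6/π, achieved by sin(π/6·x).
A polynomial bump cannot attain the sharp Poincaré constant (only the first sine eigenfunction does), so the ratio is strictly less than C_P, consistent with ||u||_L² ≤ C_P ||u'||_L².


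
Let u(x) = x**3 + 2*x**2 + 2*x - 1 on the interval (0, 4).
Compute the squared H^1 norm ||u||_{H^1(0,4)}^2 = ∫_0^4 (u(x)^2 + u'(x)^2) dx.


||u||_{H^1}^2 = 391516/35

The H^1 norm (squared) on an interval (0, L) is
  ||u||_{H^1}^2 = ∫_0^L u(x)^2 dx + ∫_0^L u'(x)^2 dx.
Compute u'(x) = 3*x**2 + 4*x + 2.
Then u(x)^2 = x**6 + 4*x**5 + 8*x**4 + 6*x**3 - 4*x + 1 and u'(x)^2 = 9*x**4 + 24*x**3 + 28*x**2 + 16*x + 4.
Integrate each monomial from 0 to 4 using ∫_0^4 c·x^n dx = c·4^(n+1)/(n+1):
  ∫_0^4 u(x)^2 dx = ∫_0^4 (x^6 + 4*x^5 + 8*x^4 + 6*x^3 - 4*x + 1) dx. Term by term:
    ∫_0^4 x^6 dx = 16384/7;  ∫_0^4 4*x^5 dx = 8192/3;  ∫_0^4 8*x^4 dx = 8192/5;
    ∫_0^4 6*x^3 dx = 384;  ∫_0^4 -4*x dx = -32;  ∫_0^4 1 dx = 4.
  Sum: 16384/7 + 8192/3 + 8192/5 + 384 − 32 + 4 = 741892/105.
  ∫_0^4 u'(x)^2 dx = ∫_0^4 (9*x^4 + 24*x^3 + 28*x^2 + 16*x + 4) dx. Term by term:
    ∫_0^4 9*x^4 dx = 9216/5;  ∫_0^4 24*x^3 dx = 1536;  ∫_0^4 28*x^2 dx = 1792/3;
    ∫_0^4 16*x dx = 128;  ∫_0^4 4 dx = 16.
  Sum: 9216/5 + 1536 + 1792/3 + 128 + 16 = 61808/15.
Adding: ||u||_{H^1}^2 = 741892/105 + 61808/15 = 391516/35.
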